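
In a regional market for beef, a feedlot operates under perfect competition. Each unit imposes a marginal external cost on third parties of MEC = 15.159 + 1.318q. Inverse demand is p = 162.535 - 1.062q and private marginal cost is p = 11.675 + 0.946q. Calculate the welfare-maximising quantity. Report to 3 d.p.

Social marginal cost = private MC + MEC = 26.834 + 2.264q.
Set SMC = demand: 26.834 + 2.264q = 162.535 - 1.062q → q* = 40.8001.

q* = 40.800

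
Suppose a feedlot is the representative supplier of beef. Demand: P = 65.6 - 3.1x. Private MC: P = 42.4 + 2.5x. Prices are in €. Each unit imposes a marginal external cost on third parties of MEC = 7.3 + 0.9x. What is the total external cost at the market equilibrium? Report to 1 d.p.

Market equilibrium (private): 42.4 + 2.5x = 65.6 - 3.1x → x_m = 4.1429.
Total external cost = ∫₀^{x_m} (7.3 + 0.9x) dx = 7.3×4.1429 + ½×0.9×4.1429² = 37.9668.

€38.0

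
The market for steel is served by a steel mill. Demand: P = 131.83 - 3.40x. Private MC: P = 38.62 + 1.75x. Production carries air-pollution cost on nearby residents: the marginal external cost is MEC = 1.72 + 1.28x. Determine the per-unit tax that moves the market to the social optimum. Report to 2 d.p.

tax = 19.93 per unit

Social marginal cost = private MC + MEC = 40.34 + 3.03x.
Set SMC = demand: 40.34 + 3.03x = 131.83 - 3.40x → x* = 14.2286.
The Pigouvian tax equals MEC at x*: 1.72 + 1.28×14.2286 = 19.9326.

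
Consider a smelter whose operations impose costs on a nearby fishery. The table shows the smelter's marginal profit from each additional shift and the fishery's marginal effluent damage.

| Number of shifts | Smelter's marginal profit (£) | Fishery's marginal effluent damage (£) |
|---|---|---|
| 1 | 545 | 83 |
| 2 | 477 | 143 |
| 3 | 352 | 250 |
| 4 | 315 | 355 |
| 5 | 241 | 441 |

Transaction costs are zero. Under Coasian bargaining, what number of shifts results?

Bargaining reaches the level where marginal profit last exceeds marginal effluent damage.
That holds through level 3 (352 ≥ 250) but not at 4 (315 < 355).

3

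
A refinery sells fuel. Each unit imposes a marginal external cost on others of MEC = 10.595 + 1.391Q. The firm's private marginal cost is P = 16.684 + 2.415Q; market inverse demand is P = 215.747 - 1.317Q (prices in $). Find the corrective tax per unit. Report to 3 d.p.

Social marginal cost = private MC + MEC = 27.279 + 3.806Q.
Set SMC = demand: 27.279 + 3.806Q = 215.747 - 1.317Q → Q* = 36.7886.
The Pigouvian tax equals MEC at Q*: 10.595 + 1.391×36.7886 = 61.7679.

tax = $61.768 per unit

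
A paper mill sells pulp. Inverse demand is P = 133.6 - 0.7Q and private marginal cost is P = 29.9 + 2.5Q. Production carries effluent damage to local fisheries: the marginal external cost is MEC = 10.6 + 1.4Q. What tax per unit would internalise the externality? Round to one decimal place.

tax = 38.9 per unit

Social marginal cost = private MC + MEC = 40.5 + 3.9Q.
Set SMC = demand: 40.5 + 3.9Q = 133.6 - 0.7Q → Q* = 20.2391.
The Pigouvian tax equals MEC at Q*: 10.6 + 1.4×20.2391 = 38.9347.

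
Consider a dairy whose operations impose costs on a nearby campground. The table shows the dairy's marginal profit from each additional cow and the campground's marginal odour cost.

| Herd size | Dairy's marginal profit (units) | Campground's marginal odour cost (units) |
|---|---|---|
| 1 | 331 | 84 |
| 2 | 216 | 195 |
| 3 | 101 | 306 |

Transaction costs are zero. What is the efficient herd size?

Bargaining reaches the level where marginal profit last exceeds marginal odour cost.
That holds through level 2 (216 ≥ 195) but not at 3 (101 < 306).

2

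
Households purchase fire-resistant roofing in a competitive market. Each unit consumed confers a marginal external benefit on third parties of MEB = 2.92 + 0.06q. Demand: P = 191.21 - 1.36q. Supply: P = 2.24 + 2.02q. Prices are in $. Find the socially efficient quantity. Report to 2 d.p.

q* = 57.80

Social marginal benefit = demand + MEB = 194.13 - 1.30q.
Set SMB = MC: 194.13 - 1.30q = 2.24 + 2.02q → q* = 57.7982.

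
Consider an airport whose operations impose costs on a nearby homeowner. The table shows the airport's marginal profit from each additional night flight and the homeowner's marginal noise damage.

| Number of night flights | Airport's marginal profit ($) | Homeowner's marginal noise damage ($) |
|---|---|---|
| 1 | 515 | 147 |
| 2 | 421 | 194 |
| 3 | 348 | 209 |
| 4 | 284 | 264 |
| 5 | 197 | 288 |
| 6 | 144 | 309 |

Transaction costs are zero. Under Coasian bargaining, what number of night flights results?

Bargaining reaches the level where marginal profit last exceeds marginal noise damage.
That holds through level 4 (284 ≥ 264) but not at 5 (197 < 288).

4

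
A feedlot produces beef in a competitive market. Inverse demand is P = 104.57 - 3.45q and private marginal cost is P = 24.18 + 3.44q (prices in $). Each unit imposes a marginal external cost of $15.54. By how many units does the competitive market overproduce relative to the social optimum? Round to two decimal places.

2.26 units

Market equilibrium (private): 24.18 + 3.44q = 104.57 - 3.45q → q_m = 11.6676.
Social marginal cost = private MC + MEC = 39.72 + 3.44q.
Set SMC = demand: 39.72 + 3.44q = 104.57 - 3.45q → q* = 9.4122.
Gap = |11.6676 − 9.4122| = 2.2554.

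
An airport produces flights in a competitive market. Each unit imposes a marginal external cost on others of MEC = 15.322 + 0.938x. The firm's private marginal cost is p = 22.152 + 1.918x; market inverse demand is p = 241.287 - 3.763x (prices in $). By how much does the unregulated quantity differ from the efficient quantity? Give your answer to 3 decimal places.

7.781 units

Market equilibrium (private): 22.152 + 1.918x = 241.287 - 3.763x → x_m = 38.5733.
Social marginal cost = private MC + MEC = 37.474 + 2.856x.
Set SMC = demand: 37.474 + 2.856x = 241.287 - 3.763x → x* = 30.7921.
Gap = |38.5733 − 30.7921| = 7.7812.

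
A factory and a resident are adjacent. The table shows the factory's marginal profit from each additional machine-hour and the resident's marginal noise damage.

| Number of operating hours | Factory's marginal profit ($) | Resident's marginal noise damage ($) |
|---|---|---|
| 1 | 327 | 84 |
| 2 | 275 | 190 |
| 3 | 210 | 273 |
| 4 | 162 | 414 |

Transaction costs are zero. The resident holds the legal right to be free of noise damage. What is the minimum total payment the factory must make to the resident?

$274

Efficient level: marginal profit ≥ marginal noise damage through level 2, so k* = 2.
With the resident holding the right, the factory must at least compensate total damage at k*: 84 + 190 = 274.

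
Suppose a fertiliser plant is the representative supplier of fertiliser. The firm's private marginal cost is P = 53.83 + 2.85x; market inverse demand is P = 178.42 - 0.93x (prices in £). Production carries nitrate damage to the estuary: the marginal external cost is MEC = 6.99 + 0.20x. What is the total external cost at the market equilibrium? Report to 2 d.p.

Market equilibrium (private): 53.83 + 2.85x = 178.42 - 0.93x → x_m = 32.9603.
Total external cost = ∫₀^{x_m} (6.99 + 0.20x) dx = 6.99×32.9603 + ½×0.20×32.9603² = 339.0306.

£339.03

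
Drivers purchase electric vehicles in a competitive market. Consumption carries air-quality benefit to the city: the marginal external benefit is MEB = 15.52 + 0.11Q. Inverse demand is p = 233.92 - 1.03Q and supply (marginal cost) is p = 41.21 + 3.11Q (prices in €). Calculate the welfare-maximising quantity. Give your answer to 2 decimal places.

Social marginal benefit = demand + MEB = 249.44 - 0.92Q.
Set SMB = MC: 249.44 - 0.92Q = 41.21 + 3.11Q → Q* = 51.6700.

Q* = 51.67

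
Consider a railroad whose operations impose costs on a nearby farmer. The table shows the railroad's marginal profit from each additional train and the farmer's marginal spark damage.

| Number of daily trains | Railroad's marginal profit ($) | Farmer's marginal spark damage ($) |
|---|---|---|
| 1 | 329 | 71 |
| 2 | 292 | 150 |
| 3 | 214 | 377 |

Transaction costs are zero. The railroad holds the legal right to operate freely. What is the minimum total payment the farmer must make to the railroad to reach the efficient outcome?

$214

Left alone the railroad would choose level 3 (marginal profit stays positive).
Efficient level: k* = 2 (marginal profit ≥ marginal spark damage through 2).
The farmer must at least cover the railroad's forgone profit from cutting 3→2: 214 = 214.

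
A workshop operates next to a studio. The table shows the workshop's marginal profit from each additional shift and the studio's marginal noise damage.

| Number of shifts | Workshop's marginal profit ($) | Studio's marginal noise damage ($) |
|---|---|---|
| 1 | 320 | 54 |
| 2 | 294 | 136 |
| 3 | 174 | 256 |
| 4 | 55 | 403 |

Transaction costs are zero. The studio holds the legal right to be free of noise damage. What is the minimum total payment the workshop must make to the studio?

$190

Efficient level: marginal profit ≥ marginal noise damage through level 2, so k* = 2.
With the studio holding the right, the workshop must at least compensate total damage at k*: 54 + 136 = 190.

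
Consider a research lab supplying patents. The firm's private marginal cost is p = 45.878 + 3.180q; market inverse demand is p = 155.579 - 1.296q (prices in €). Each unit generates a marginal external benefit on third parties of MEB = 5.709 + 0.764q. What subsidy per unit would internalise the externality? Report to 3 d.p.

Social marginal cost = private MC − MEB = 40.169 + 2.416q.
Set SMC = demand: 40.169 + 2.416q = 155.579 - 1.296q → q* = 31.0911.
The Pigouvian subsidy equals MEB at q*: 5.709 + 0.764×31.0911 = 29.4626.

subsidy = €29.463 per unit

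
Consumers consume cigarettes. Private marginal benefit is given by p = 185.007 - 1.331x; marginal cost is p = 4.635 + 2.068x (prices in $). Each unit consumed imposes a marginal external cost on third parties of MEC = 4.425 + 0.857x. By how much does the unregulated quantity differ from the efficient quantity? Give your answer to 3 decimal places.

11.725 units

Market equilibrium (private): 4.635 + 2.068x = 185.007 - 1.331x → x_m = 53.0662.
Social marginal benefit = demand − MEC = 180.582 - 2.188x.
Set SMB = MC: 180.582 - 2.188x = 4.635 + 2.068x → x* = 41.3409.
Gap = |53.0662 − 41.3409| = 11.7253.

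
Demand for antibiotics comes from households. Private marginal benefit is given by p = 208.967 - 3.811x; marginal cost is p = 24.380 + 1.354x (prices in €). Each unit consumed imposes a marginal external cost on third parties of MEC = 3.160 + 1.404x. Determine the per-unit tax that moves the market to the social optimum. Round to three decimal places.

Social marginal benefit = demand − MEC = 205.807 - 5.215x.
Set SMB = MC: 205.807 - 5.215x = 24.380 + 1.354x → x* = 27.6187.
The Pigouvian tax equals MEC at x*: 3.160 + 1.404×27.6187 = 41.9367.

tax = €41.937 per unit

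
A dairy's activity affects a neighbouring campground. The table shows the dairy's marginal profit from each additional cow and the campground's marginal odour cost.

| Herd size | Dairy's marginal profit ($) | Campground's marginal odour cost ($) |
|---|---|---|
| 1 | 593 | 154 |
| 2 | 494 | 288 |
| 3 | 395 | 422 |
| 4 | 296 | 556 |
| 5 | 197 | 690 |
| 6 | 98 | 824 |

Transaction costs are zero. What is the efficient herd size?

2

Bargaining reaches the level where marginal profit last exceeds marginal odour cost.
That holds through level 2 (494 ≥ 288) but not at 3 (395 < 422).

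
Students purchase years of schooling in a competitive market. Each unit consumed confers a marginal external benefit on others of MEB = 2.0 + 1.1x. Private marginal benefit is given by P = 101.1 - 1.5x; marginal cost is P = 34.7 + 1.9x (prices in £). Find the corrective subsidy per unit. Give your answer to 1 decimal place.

subsidy = £34.7 per unit

Social marginal benefit = demand + MEB = 103.1 - 0.4x.
Set SMB = MC: 103.1 - 0.4x = 34.7 + 1.9x → x* = 29.7391.
The Pigouvian subsidy equals MEB at x*: 2.0 + 1.1×29.7391 = 34.7130.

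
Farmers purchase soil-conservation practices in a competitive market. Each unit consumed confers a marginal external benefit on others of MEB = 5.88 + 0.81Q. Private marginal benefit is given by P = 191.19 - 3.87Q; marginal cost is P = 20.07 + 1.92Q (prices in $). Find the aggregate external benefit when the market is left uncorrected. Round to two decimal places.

$527.53

Market equilibrium (private): 20.07 + 1.92Q = 191.19 - 3.87Q → Q_m = 29.5544.
Total external benefit = ∫₀^{Q_m} (5.88 + 0.81Q) dQ = 5.88×29.5544 + ½×0.81×29.5544² = 527.5322.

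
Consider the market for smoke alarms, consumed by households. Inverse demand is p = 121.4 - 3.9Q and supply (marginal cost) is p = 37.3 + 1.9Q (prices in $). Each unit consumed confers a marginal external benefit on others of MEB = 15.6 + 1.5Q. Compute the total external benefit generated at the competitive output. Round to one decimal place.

$383.9

Market equilibrium (private): 37.3 + 1.9Q = 121.4 - 3.9Q → Q_m = 14.5000.
Total external benefit = ∫₀^{Q_m} (15.6 + 1.5Q) dQ = 15.6×14.5000 + ½×1.5×14.5000² = 383.8875.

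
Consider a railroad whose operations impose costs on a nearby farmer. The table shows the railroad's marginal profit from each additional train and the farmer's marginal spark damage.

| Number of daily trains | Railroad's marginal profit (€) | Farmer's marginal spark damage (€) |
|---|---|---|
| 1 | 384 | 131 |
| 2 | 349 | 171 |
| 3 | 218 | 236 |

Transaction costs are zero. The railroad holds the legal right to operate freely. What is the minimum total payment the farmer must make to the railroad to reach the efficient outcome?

€218

Left alone the railroad would choose level 3 (marginal profit stays positive).
Efficient level: k* = 2 (marginal profit ≥ marginal spark damage through 2).
The farmer must at least cover the railroad's forgone profit from cutting 3→2: 218 = 218.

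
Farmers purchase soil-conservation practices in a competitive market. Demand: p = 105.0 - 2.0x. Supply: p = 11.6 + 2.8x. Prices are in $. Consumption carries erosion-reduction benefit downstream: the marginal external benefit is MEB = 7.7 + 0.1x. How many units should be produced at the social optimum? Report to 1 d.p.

x* = 21.5

Social marginal benefit = demand + MEB = 112.7 - 1.9x.
Set SMB = MC: 112.7 - 1.9x = 11.6 + 2.8x → x* = 21.5106.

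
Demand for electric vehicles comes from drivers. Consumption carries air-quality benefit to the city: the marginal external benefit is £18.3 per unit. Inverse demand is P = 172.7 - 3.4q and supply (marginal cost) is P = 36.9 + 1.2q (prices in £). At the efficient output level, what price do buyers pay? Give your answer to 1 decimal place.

P = £58.8

Social marginal benefit = demand + MEB = 191.0 - 3.4q.
Set SMB = MC: 191.0 - 3.4q = 36.9 + 1.2q → q* = 33.5000.
Consumer price on the demand curve at q*: 172.7 − 3.4×33.5000 = 58.8000.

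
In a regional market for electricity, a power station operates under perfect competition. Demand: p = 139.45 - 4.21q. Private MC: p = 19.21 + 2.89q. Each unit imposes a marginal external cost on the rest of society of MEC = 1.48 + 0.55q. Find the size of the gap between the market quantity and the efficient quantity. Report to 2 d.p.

1.41 units

Market equilibrium (private): 19.21 + 2.89q = 139.45 - 4.21q → q_m = 16.9352.
Social marginal cost = private MC + MEC = 20.69 + 3.44q.
Set SMC = demand: 20.69 + 3.44q = 139.45 - 4.21q → q* = 15.5242.
Gap = |16.9352 − 15.5242| = 1.4110.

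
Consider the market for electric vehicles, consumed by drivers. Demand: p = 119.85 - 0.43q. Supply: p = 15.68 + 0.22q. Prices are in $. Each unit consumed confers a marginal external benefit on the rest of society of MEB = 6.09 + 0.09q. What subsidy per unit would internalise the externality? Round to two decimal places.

subsidy = $23.81 per unit

Social marginal benefit = demand + MEB = 125.94 - 0.34q.
Set SMB = MC: 125.94 - 0.34q = 15.68 + 0.22q → q* = 196.8929.
The Pigouvian subsidy equals MEB at q*: 6.09 + 0.09×196.8929 = 23.8104.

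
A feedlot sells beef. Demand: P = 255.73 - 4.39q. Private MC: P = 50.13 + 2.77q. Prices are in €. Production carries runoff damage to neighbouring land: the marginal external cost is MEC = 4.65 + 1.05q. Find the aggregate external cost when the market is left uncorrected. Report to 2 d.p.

Market equilibrium (private): 50.13 + 2.77q = 255.73 - 4.39q → q_m = 28.7151.
Total external cost = ∫₀^{q_m} (4.65 + 1.05q) dq = 4.65×28.7151 + ½×1.05×28.7151² = 566.4176.

€566.42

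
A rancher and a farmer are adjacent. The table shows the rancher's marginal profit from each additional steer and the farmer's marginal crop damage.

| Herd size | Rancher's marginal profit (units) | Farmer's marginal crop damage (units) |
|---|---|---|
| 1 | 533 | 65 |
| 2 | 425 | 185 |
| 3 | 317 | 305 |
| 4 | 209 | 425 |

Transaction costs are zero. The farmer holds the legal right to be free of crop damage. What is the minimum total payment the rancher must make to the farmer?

Efficient level: marginal profit ≥ marginal crop damage through level 3, so k* = 3.
With the farmer holding the right, the rancher must at least compensate total damage at k*: 65 + 185 + 305 = 555.

555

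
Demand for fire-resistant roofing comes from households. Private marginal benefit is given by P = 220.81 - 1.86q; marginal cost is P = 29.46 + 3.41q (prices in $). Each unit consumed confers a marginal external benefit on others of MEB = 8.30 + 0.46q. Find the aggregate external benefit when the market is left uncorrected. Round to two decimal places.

Market equilibrium (private): 29.46 + 3.41q = 220.81 - 1.86q → q_m = 36.3093.
Total external benefit = ∫₀^{q_m} (8.30 + 0.46q) dq = 8.30×36.3093 + ½×0.46×36.3093² = 604.5912.

$604.59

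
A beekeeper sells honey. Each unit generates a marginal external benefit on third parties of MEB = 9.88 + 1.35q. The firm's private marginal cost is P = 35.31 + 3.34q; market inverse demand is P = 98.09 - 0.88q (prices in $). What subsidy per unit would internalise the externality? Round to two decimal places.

subsidy = $44.06 per unit

Social marginal cost = private MC − MEB = 25.43 + 1.99q.
Set SMC = demand: 25.43 + 1.99q = 98.09 - 0.88q → q* = 25.3171.
The Pigouvian subsidy equals MEB at q*: 9.88 + 1.35×25.3171 = 44.0581.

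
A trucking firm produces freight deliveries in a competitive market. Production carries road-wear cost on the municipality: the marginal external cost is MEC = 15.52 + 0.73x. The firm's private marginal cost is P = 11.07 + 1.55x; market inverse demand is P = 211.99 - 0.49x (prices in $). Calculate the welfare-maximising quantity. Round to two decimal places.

x* = 66.93

Social marginal cost = private MC + MEC = 26.59 + 2.28x.
Set SMC = demand: 26.59 + 2.28x = 211.99 - 0.49x → x* = 66.9314.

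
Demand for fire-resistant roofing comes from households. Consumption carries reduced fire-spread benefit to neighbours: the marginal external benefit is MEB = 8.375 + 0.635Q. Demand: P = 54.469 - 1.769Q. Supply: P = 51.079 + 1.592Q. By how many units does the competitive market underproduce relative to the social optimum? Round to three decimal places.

3.307 units

Market equilibrium (private): 51.079 + 1.592Q = 54.469 - 1.769Q → Q_m = 1.0086.
Social marginal benefit = demand + MEB = 62.844 - 1.134Q.
Set SMB = MC: 62.844 - 1.134Q = 51.079 + 1.592Q → Q* = 4.3158.
Gap = |1.0086 − 4.3158| = 3.3072.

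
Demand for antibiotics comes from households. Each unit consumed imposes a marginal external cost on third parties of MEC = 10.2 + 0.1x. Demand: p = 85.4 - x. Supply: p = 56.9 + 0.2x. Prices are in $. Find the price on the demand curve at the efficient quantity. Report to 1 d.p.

P = $71.3

Social marginal benefit = demand − MEC = 75.2 - 1.1x.
Set SMB = MC: 75.2 - 1.1x = 56.9 + 0.2x → x* = 14.0769.
Consumer price on the demand curve at x*: 85.4 − 1.0×14.0769 = 71.3231.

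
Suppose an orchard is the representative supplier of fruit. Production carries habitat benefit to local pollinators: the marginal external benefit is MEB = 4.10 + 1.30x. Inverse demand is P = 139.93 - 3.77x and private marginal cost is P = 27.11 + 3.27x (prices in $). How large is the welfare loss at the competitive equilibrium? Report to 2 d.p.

Market equilibrium (private): 27.11 + 3.27x = 139.93 - 3.77x → x_m = 16.0256.
Social marginal cost = private MC − MEB = 23.01 + 1.97x.
Set SMC = demand: 23.01 + 1.97x = 139.93 - 3.77x → x* = 20.3693.
The welfare-loss triangle has base |x_m − x*| and height MEB(x_m) (the vertical gap between SMC and demand is zero at x* and MEB at x_m).
DWL = ½ × 4.3437 × 24.9332 = 54.1512.

DWL = $54.15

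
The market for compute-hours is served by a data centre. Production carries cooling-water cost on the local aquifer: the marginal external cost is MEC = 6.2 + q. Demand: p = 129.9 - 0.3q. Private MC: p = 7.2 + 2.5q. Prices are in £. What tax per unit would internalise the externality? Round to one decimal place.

tax = £36.9 per unit

Social marginal cost = private MC + MEC = 13.4 + 3.5q.
Set SMC = demand: 13.4 + 3.5q = 129.9 - 0.3q → q* = 30.6579.
The Pigouvian tax equals MEC at q*: 6.2 + 1.0×30.6579 = 36.8579.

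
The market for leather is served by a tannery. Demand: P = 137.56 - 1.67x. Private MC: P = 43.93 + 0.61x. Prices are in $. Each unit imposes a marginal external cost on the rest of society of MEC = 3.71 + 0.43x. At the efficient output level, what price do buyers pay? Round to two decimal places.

Social marginal cost = private MC + MEC = 47.64 + 1.04x.
Set SMC = demand: 47.64 + 1.04x = 137.56 - 1.67x → x* = 33.1808.
Consumer price on the demand curve at x*: 137.56 − 1.67×33.1808 = 82.1481.

P = $82.15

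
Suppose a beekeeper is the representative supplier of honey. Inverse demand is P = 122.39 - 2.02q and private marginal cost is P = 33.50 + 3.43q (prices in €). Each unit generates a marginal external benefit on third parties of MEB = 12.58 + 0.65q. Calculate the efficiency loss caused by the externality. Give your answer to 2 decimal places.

Market equilibrium (private): 33.50 + 3.43q = 122.39 - 2.02q → q_m = 16.3101.
Social marginal cost = private MC − MEB = 20.92 + 2.78q.
Set SMC = demand: 20.92 + 2.78q = 122.39 - 2.02q → q* = 21.1396.
Height of the DWL triangle at q_m is demand(q_m) − SMC(q_m) = MEB(q_m) = 23.1816.
DWL = ½ × 4.8295 × 23.1816 = 55.9778.

DWL = €55.98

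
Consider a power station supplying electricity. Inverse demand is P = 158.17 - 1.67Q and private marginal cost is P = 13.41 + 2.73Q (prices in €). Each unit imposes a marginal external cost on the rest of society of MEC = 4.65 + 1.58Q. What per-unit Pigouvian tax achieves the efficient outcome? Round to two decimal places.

Social marginal cost = private MC + MEC = 18.06 + 4.31Q.
Set SMC = demand: 18.06 + 4.31Q = 158.17 - 1.67Q → Q* = 23.4298.
The Pigouvian tax equals MEC at Q*: 4.65 + 1.58×23.4298 = 41.6691.

tax = €41.67 per unit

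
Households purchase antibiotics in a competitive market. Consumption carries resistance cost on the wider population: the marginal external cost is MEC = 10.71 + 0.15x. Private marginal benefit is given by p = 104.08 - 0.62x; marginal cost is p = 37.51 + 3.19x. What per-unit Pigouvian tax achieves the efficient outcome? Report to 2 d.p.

tax = 12.83 per unit

Social marginal benefit = demand − MEC = 93.37 - 0.77x.
Set SMB = MC: 93.37 - 0.77x = 37.51 + 3.19x → x* = 14.1061.
The Pigouvian tax equals MEC at x*: 10.71 + 0.15×14.1061 = 12.8259.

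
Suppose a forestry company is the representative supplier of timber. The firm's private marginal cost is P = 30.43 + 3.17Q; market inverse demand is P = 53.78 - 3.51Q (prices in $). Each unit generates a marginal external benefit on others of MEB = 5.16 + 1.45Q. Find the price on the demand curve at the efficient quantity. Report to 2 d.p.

P = $34.65

Social marginal cost = private MC − MEB = 25.27 + 1.72Q.
Set SMC = demand: 25.27 + 1.72Q = 53.78 - 3.51Q → Q* = 5.4512.
Consumer price on the demand curve at Q*: 53.78 − 3.51×5.4512 = 34.6463.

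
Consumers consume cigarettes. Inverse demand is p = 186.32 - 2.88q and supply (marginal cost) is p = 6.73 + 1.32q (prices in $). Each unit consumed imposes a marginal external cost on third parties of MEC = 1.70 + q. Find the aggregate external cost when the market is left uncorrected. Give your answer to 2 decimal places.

Market equilibrium (private): 6.73 + 1.32q = 186.32 - 2.88q → q_m = 42.7595.
Total external cost = ∫₀^{q_m} (1.70 + 1.00q) dq = 1.70×42.7595 + ½×1.00×42.7595² = 986.8786.

$986.88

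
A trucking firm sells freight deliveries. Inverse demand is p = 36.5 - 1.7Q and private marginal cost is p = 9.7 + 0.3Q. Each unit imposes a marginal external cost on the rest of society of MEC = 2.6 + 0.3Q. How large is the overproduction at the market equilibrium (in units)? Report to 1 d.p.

2.9 units

Market equilibrium (private): 9.7 + 0.3Q = 36.5 - 1.7Q → Q_m = 13.4000.
Social marginal cost = private MC + MEC = 12.3 + 0.6Q.
Set SMC = demand: 12.3 + 0.6Q = 36.5 - 1.7Q → Q* = 10.5217.
Gap = |13.4000 − 10.5217| = 2.8783.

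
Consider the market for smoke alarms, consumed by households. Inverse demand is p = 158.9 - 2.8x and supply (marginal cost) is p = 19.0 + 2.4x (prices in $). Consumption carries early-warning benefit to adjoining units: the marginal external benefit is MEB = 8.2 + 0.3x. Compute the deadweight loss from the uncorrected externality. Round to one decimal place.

Market equilibrium (private): 19.0 + 2.4x = 158.9 - 2.8x → x_m = 26.9038.
Social marginal benefit = demand + MEB = 167.1 - 2.5x.
Set SMB = MC: 167.1 - 2.5x = 19.0 + 2.4x → x* = 30.2245.
The welfare-loss triangle has base |x_m − x*| and height MEB(x_m) (the vertical gap between SMB and MC is zero at x* and MEB at x_m).
DWL = ½ × 3.3207 × 16.2712 = 27.0159.

DWL = $27.0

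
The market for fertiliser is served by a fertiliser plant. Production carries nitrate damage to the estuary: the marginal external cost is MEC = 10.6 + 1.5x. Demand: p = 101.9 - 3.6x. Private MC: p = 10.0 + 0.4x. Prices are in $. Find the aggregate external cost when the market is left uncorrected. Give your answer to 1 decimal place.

Market equilibrium (private): 10.0 + 0.4x = 101.9 - 3.6x → x_m = 22.9750.
Total external cost = ∫₀^{x_m} (10.6 + 1.5x) dx = 10.6×22.9750 + ½×1.5×22.9750² = 639.4230.

$639.4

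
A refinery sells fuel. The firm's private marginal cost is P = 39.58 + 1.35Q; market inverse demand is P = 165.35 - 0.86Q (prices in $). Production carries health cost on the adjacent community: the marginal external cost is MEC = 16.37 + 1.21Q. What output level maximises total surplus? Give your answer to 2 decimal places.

Social marginal cost = private MC + MEC = 55.95 + 2.56Q.
Set SMC = demand: 55.95 + 2.56Q = 165.35 - 0.86Q → Q* = 31.9883.

Q* = 31.99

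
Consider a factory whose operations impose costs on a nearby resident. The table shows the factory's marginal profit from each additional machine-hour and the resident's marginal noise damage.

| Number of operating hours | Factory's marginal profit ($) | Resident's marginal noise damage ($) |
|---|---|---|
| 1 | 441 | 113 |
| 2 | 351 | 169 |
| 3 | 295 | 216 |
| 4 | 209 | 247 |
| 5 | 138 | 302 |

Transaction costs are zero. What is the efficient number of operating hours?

Bargaining reaches the level where marginal profit last exceeds marginal noise damage.
That holds through level 3 (295 ≥ 216) but not at 4 (209 < 247).

3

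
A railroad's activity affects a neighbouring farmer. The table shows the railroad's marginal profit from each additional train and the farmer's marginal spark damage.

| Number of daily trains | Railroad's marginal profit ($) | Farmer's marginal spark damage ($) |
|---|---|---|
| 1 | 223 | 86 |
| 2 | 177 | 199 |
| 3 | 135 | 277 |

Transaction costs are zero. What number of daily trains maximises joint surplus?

Bargaining reaches the level where marginal profit last exceeds marginal spark damage.
That holds through level 1 (223 ≥ 86) but not at 2 (177 < 199).

1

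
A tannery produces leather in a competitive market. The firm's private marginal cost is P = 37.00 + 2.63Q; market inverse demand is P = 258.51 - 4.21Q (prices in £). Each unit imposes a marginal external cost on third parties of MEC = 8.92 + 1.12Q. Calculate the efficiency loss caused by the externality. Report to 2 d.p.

Market equilibrium (private): 37.00 + 2.63Q = 258.51 - 4.21Q → Q_m = 32.3845.
Social marginal cost = private MC + MEC = 45.92 + 3.75Q.
Set SMC = demand: 45.92 + 3.75Q = 258.51 - 4.21Q → Q* = 26.7073.
The welfare-loss triangle has base |Q_m − Q*| and height MEC(Q_m) (the vertical gap between SMC and demand is zero at Q* and MEC at Q_m).
DWL = ½ × 5.6772 × 45.1906 = 128.2780.

DWL = £128.28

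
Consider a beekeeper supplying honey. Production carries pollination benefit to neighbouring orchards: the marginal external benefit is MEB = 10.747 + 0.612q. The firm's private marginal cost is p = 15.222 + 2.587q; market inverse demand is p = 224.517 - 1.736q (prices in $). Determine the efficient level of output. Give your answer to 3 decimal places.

Social marginal cost = private MC − MEB = 4.475 + 1.975q.
Set SMC = demand: 4.475 + 1.975q = 224.517 - 1.736q → q* = 59.2945.

q* = 59.295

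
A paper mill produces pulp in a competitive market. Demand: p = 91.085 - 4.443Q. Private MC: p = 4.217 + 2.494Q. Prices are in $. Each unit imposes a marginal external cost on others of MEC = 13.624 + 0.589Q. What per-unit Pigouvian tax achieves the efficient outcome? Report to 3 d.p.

Social marginal cost = private MC + MEC = 17.841 + 3.083Q.
Set SMC = demand: 17.841 + 3.083Q = 91.085 - 4.443Q → Q* = 9.7321.
The Pigouvian tax equals MEC at Q*: 13.624 + 0.589×9.7321 = 19.3562.

tax = $19.356 per unit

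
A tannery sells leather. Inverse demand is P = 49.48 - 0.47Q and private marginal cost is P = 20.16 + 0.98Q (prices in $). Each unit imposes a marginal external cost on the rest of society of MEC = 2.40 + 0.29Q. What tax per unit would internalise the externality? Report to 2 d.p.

Social marginal cost = private MC + MEC = 22.56 + 1.27Q.
Set SMC = demand: 22.56 + 1.27Q = 49.48 - 0.47Q → Q* = 15.4713.
The Pigouvian tax equals MEC at Q*: 2.40 + 0.29×15.4713 = 6.8867.

tax = $6.89 per unit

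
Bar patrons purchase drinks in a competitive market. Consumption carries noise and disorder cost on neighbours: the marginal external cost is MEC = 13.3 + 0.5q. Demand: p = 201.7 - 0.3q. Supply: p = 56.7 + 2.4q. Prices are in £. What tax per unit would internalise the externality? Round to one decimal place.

Social marginal benefit = demand − MEC = 188.4 - 0.8q.
Set SMB = MC: 188.4 - 0.8q = 56.7 + 2.4q → q* = 41.1563.
The Pigouvian tax equals MEC at q*: 13.3 + 0.5×41.1563 = 33.8782.

tax = £33.9 per unit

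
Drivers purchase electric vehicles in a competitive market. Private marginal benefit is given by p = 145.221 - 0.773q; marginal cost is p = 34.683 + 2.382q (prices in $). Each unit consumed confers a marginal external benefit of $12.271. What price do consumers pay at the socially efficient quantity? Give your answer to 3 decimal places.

Social marginal benefit = demand + MEB = 157.492 - 0.773q.
Set SMB = MC: 157.492 - 0.773q = 34.683 + 2.382q → q* = 38.9252.
Consumer price on the demand curve at q*: 145.221 − 0.773×38.9252 = 115.1318.

P = $115.132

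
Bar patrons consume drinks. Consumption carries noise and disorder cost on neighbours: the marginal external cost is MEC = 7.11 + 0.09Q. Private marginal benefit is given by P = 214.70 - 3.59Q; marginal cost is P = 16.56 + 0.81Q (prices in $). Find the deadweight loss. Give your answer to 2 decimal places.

Market equilibrium (private): 16.56 + 0.81Q = 214.70 - 3.59Q → Q_m = 45.0318.
Social marginal benefit = demand − MEC = 207.59 - 3.68Q.
Set SMB = MC: 207.59 - 3.68Q = 16.56 + 0.81Q → Q* = 42.5457.
The welfare-loss triangle has base |Q_m − Q*| and height MEC(Q_m) (the vertical gap between SMB and MC is zero at Q* and MEC at Q_m).
DWL = ½ × 2.4861 × 11.1629 = 13.8760.

DWL = $13.88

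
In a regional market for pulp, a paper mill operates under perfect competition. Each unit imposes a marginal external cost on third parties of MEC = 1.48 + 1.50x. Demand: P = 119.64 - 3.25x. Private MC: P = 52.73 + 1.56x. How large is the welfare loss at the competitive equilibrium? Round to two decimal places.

DWL = 39.57

Market equilibrium (private): 52.73 + 1.56x = 119.64 - 3.25x → x_m = 13.9106.
Social marginal cost = private MC + MEC = 54.21 + 3.06x.
Set SMC = demand: 54.21 + 3.06x = 119.64 - 3.25x → x* = 10.3693.
Height of the DWL triangle at x_m is SMC(x_m) − demand(x_m) = MEC(x_m) = 22.3459.
DWL = ½ × 3.5413 × 22.3459 = 39.5668.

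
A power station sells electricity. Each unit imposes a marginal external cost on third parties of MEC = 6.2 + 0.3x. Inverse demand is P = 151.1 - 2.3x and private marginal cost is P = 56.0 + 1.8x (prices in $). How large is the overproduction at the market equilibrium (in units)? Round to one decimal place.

3.0 units

Market equilibrium (private): 56.0 + 1.8x = 151.1 - 2.3x → x_m = 23.1951.
Social marginal cost = private MC + MEC = 62.2 + 2.1x.
Set SMC = demand: 62.2 + 2.1x = 151.1 - 2.3x → x* = 20.2045.
Gap = |23.1951 − 20.2045| = 2.9906.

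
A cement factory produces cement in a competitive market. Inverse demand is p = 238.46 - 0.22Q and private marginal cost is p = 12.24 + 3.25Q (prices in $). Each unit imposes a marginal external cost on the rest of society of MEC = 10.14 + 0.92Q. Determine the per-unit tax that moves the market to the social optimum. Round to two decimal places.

tax = $55.42 per unit

Social marginal cost = private MC + MEC = 22.38 + 4.17Q.
Set SMC = demand: 22.38 + 4.17Q = 238.46 - 0.22Q → Q* = 49.2210.
The Pigouvian tax equals MEC at Q*: 10.14 + 0.92×49.2210 = 55.4233.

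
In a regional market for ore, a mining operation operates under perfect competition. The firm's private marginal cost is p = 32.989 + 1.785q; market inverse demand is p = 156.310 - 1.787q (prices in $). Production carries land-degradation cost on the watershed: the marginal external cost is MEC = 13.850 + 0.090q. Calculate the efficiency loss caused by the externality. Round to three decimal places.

DWL = $39.261

Market equilibrium (private): 32.989 + 1.785q = 156.310 - 1.787q → q_m = 34.5244.
Social marginal cost = private MC + MEC = 46.839 + 1.875q.
Set SMC = demand: 46.839 + 1.875q = 156.310 - 1.787q → q* = 29.8938.
Height of the DWL triangle at q_m is SMC(q_m) − demand(q_m) = MEC(q_m) = 16.9572.
DWL = ½ × 4.6306 × 16.9572 = 39.2610.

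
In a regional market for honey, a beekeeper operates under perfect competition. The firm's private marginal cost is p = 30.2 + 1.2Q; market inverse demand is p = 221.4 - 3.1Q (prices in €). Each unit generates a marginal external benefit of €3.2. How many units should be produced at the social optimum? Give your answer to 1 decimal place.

Social marginal cost = private MC − MEB = 27.0 + 1.2Q.
Set SMC = demand: 27.0 + 1.2Q = 221.4 - 3.1Q → Q* = 45.2093.

Q* = 45.2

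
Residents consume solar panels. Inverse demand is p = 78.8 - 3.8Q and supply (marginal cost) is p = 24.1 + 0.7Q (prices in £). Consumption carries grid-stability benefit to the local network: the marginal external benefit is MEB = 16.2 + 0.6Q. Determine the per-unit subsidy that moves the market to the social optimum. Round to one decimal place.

Social marginal benefit = demand + MEB = 95.0 - 3.2Q.
Set SMB = MC: 95.0 - 3.2Q = 24.1 + 0.7Q → Q* = 18.1795.
The Pigouvian subsidy equals MEB at Q*: 16.2 + 0.6×18.1795 = 27.1077.

subsidy = £27.1 per unit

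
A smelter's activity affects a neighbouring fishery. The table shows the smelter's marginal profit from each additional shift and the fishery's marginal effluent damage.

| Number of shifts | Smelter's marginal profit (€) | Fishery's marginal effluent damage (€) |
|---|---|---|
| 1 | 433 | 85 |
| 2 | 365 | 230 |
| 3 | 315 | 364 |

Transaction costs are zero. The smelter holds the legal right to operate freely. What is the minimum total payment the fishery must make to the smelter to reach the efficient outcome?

Left alone the smelter would choose level 3 (marginal profit stays positive).
Efficient level: k* = 2 (marginal profit ≥ marginal effluent damage through 2).
The fishery must at least cover the smelter's forgone profit from cutting 3→2: 315 = 315.

€315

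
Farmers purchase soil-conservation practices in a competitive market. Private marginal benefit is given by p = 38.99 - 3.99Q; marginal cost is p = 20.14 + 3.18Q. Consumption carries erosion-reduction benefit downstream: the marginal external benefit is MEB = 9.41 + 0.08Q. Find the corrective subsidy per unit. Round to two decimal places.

Social marginal benefit = demand + MEB = 48.40 - 3.91Q.
Set SMB = MC: 48.40 - 3.91Q = 20.14 + 3.18Q → Q* = 3.9859.
The Pigouvian subsidy equals MEB at Q*: 9.41 + 0.08×3.9859 = 9.7289.

subsidy = 9.73 per unit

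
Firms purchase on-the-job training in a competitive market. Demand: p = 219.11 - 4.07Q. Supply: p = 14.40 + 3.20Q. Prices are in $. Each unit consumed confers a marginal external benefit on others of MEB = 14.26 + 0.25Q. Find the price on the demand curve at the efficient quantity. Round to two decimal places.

P = $92.16

Social marginal benefit = demand + MEB = 233.37 - 3.82Q.
Set SMB = MC: 233.37 - 3.82Q = 14.40 + 3.20Q → Q* = 31.1923.
Consumer price on the demand curve at Q*: 219.11 − 4.07×31.1923 = 92.1573.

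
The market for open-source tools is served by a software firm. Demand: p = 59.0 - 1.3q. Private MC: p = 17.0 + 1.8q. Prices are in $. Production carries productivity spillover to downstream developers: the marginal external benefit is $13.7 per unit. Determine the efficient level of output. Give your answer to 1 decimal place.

Social marginal cost = private MC − MEB = 3.3 + 1.8q.
Set SMC = demand: 3.3 + 1.8q = 59.0 - 1.3q → q* = 17.9677.

q* = 18.0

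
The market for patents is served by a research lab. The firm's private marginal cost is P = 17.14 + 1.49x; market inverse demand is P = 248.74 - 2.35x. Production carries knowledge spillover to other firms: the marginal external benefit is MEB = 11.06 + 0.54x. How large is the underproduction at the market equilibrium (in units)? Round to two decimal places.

Market equilibrium (private): 17.14 + 1.49x = 248.74 - 2.35x → x_m = 60.3125.
Social marginal cost = private MC − MEB = 6.08 + 0.95x.
Set SMC = demand: 6.08 + 0.95x = 248.74 - 2.35x → x* = 73.5333.
Gap = |60.3125 − 73.5333| = 13.2208.

13.22 units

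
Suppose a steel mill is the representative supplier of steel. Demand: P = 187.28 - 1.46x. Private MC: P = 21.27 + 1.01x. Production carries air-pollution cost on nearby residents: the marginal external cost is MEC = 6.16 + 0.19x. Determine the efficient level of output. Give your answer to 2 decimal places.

Social marginal cost = private MC + MEC = 27.43 + 1.20x.
Set SMC = demand: 27.43 + 1.20x = 187.28 - 1.46x → x* = 60.0940.

x* = 60.09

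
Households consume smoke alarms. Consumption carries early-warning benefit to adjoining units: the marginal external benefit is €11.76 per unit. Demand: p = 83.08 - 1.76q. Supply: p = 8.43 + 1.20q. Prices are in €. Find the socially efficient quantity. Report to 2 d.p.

q* = 29.19

Social marginal benefit = demand + MEB = 94.84 - 1.76q.
Set SMB = MC: 94.84 - 1.76q = 8.43 + 1.20q → q* = 29.1926.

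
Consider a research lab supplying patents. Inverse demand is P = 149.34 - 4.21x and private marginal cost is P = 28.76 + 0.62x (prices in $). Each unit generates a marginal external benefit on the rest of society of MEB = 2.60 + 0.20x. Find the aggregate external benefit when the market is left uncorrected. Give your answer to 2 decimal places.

$127.23

Market equilibrium (private): 28.76 + 0.62x = 149.34 - 4.21x → x_m = 24.9648.
Total external benefit = ∫₀^{x_m} (2.60 + 0.20x) dx = 2.60×24.9648 + ½×0.20×24.9648² = 127.2326.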